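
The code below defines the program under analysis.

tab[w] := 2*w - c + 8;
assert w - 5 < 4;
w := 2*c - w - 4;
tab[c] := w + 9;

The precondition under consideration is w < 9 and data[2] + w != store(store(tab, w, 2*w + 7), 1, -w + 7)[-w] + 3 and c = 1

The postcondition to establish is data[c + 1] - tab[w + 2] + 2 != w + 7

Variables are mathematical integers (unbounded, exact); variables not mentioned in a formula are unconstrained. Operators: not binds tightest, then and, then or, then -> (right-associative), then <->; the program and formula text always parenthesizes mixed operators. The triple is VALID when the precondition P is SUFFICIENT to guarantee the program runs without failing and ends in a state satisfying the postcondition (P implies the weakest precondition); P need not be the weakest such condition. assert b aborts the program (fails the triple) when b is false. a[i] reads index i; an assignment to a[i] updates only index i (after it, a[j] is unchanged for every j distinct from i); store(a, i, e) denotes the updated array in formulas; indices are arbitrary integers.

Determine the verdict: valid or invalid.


Working backward. After the program, the postcondition data[c + 1] - tab[w + 2] + 2 != w + 7 must hold; in canonical form it is data[c + 1] != tab[w + 2] + w + 5.
Before tab[c] := w + 9: data[c + 1] != store(tab, c, w + 9)[w + 2] + w + 5
Before w := 2*c - w - 4: data[c + 1] + w != store(tab, c, 2*c - w + 5)[2*c - w - 2] + 2*c + 1
Before assert w - 5 < 4: w < 9 and data[c + 1] + w != store(tab, c, 2*c - w + 5)[2*c - w - 2] + 2*c + 1
Before tab[w] := 2*w - c + 8: w < 9 and data[c + 1] + w != store(store(tab, w, -c + 2*w + 8), c, 2*c - w + 5)[2*c - w - 2] + 2*c + 1
The weakest precondition is w < 9 and data[c + 1] + w != store(store(tab, w, -c + 2*w + 8), c, 2*c - w + 5)[2*c - w - 2] + 2*c + 1.
Check whether w < 9 and data[2] + w != store(store(tab, w, 2*w + 7), 1, -w + 7)[-w] + 3 and c = 1 implies it.
Every state satisfying the precondition satisfies the weakest precondition: the implication holds.
Answer: valid


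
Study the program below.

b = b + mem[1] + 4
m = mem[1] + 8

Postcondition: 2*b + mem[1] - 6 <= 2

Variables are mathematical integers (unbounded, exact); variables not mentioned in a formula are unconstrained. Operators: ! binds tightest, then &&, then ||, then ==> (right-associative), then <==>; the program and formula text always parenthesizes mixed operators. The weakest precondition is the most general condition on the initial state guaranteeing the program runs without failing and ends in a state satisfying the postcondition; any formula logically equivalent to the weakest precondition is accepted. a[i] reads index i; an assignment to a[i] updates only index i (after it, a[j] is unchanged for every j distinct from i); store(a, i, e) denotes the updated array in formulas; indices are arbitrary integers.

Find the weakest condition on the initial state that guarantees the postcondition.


Working backward. After the program, the postcondition 2*b + mem[1] - 6 <= 2 must hold; in canonical form it is mem[1] + 2*b <= 8.
Before m := mem[1] + 8: mem[1] + 2*b <= 8
Before b := b + mem[1] + 4: 3*mem[1] + 2*b <= 0
Answer: WP = 3*mem[1] + 2*b <= 0


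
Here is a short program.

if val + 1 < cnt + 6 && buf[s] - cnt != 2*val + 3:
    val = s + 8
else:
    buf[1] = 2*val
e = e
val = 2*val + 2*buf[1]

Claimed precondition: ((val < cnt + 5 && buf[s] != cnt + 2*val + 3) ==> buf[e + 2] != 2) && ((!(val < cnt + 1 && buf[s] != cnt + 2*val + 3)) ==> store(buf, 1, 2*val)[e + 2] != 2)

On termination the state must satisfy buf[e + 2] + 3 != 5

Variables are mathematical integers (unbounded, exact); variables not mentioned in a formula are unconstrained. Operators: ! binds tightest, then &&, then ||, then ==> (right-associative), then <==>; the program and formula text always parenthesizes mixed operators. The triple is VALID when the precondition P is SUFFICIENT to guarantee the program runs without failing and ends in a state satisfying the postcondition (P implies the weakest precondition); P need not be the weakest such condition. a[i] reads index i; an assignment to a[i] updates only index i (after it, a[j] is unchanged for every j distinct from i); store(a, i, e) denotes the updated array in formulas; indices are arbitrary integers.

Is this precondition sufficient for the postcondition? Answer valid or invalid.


Working backward. After the program, the postcondition buf[e + 2] + 3 != 5 must hold; in canonical form it is buf[e + 2] != 2.
Before val := 2*val + 2*buf[1]: buf[e + 2] != 2
Before e := e: buf[e + 2] != 2
Then branch requires buf[e + 2] != 2; else branch requires store(buf, 1, 2*val)[e + 2] != 2.
Before the if: ((val < cnt + 5 && buf[s] != cnt + 2*val + 3) ==> buf[e + 2] != 2) && ((!(val < cnt + 5 && buf[s] != cnt + 2*val + 3)) ==> store(buf, 1, 2*val)[e + 2] != 2)
The weakest precondition is ((val < cnt + 5 && buf[s] != cnt + 2*val + 3) ==> buf[e + 2] != 2) && ((!(val < cnt + 5 && buf[s] != cnt + 2*val + 3)) ==> store(buf, 1, 2*val)[e + 2] != 2).
Check whether ((val < cnt + 5 && buf[s] != cnt + 2*val + 3) ==> buf[e + 2] != 2) && ((!(val < cnt + 1 && buf[s] != cnt + 2*val + 3)) ==> store(buf, 1, 2*val)[e + 2] != 2) implies it.
Every state satisfying the precondition satisfies the weakest precondition: the implication holds.
Answer: valid


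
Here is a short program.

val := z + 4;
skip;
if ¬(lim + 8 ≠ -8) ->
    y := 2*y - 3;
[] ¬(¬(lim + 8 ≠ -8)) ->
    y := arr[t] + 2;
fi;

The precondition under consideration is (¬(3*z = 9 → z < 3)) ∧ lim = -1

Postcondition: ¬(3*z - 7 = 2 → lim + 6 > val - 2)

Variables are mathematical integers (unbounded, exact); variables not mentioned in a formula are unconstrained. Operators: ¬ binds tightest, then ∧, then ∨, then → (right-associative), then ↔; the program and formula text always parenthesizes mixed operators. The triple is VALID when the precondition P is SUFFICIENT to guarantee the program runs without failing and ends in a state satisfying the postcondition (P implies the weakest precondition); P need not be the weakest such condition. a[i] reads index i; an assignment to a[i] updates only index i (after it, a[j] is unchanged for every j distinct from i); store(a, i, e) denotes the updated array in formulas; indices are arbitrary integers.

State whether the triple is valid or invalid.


Working backward. After the program, the postcondition ¬(3*z - 7 = 2 → lim + 6 > val - 2) must hold; in canonical form it is ¬(3*z = 9 → lim > val - 8).
Then branch requires ¬(3*z = 9 → lim > val - 8); else branch requires ¬(3*z = 9 → lim > val - 8).
Before the if: ((¬(lim ≠ -16)) → (¬(3*z = 9 → lim > val - 8))) ∧ (lim ≠ -16 → (¬(3*z = 9 → lim > val - 8)))
Before skip: ((¬(lim ≠ -16)) → (¬(3*z = 9 → lim > val - 8))) ∧ (lim ≠ -16 → (¬(3*z = 9 → lim > val - 8)))
Before val := z + 4: ((¬(lim ≠ -16)) → (¬(3*z = 9 → lim > z - 4))) ∧ (lim ≠ -16 → (¬(3*z = 9 → lim > z - 4)))
The weakest precondition is ((¬(lim ≠ -16)) → (¬(3*z = 9 → lim > z - 4))) ∧ (lim ≠ -16 → (¬(3*z = 9 → lim > z - 4))).
Check whether (¬(3*z = 9 → z < 3)) ∧ lim = -1 implies it.
Every state satisfying the precondition satisfies the weakest precondition: the implication holds.
Answer: valid


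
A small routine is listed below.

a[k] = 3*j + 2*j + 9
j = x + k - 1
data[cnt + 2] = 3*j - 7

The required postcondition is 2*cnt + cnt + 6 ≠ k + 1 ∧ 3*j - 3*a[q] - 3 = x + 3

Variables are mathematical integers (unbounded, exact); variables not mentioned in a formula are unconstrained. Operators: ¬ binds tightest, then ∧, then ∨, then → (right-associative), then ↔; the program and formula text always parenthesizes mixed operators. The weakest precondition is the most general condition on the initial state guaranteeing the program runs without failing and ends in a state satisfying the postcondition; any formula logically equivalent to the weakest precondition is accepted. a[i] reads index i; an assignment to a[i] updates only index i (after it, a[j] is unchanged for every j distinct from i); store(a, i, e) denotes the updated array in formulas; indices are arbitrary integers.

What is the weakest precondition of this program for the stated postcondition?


Working backward. After the program, the postcondition 2*cnt + cnt + 6 ≠ k + 1 ∧ 3*j - 3*a[q] - 3 = x + 3 must hold; in canonical form it is 3*cnt ≠ k - 5 ∧ 3*j = 3*a[q] + x + 6.
Before data[cnt + 2] := 3*j - 7: 3*cnt ≠ k - 5 ∧ 3*j = 3*a[q] + x + 6
Before j := x + k - 1: 3*cnt ≠ k - 5 ∧ 3*k + 2*x = 3*a[q] + 9
Before a[k] := 3*j + 2*j + 9: 3*cnt ≠ k - 5 ∧ 3*k + 2*x = 3*store(a, k, 5*j + 9)[q] + 9
Answer: WP = 3*cnt ≠ k - 5 ∧ 3*k + 2*x = 3*store(a, k, 5*j + 9)[q] + 9


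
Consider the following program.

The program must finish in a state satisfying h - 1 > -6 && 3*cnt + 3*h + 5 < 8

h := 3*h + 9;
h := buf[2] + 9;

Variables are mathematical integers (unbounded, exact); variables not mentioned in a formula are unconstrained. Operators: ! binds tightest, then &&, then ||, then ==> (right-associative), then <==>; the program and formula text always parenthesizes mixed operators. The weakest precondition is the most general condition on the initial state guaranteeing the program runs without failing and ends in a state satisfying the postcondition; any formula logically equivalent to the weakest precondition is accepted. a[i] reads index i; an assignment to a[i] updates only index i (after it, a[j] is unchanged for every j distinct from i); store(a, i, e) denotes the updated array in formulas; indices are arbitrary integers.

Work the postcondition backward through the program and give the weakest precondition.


Working backward. After the program, the postcondition h - 1 > -6 && 3*cnt + 3*h + 5 < 8 must hold; in canonical form it is h > -5 && 3*cnt + 3*h < 3.
Before h := buf[2] + 9: buf[2] > -14 && 3*buf[2] + 3*cnt < -24
Before h := 3*h + 9: buf[2] > -14 && 3*buf[2] + 3*cnt < -24
Answer: WP = buf[2] > -14 && 3*buf[2] + 3*cnt < -24


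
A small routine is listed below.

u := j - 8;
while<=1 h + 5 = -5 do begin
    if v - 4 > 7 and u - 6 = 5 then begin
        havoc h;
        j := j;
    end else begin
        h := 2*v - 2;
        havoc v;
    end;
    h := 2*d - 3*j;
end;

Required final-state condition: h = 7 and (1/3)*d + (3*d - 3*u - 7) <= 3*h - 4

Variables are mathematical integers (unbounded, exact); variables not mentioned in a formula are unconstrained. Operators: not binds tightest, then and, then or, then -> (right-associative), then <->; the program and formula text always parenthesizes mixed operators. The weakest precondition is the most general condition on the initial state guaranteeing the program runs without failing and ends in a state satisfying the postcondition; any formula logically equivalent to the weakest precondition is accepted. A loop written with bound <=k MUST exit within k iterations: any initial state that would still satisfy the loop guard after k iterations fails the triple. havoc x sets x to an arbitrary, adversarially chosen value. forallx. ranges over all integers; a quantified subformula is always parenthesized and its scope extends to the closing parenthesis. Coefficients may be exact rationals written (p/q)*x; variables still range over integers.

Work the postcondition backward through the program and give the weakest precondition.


Working backward. After the program, the postcondition h = 7 and (1/3)*d + (3*d - 3*u - 7) <= 3*h - 4 must hold; in canonical form it is h = 7 and (10/3)*d <= 3*h + 3*u + 3.
Before the loop (bound <=1), unroll the exhaustion recursion (WP_0 = exit-now case; WP_j = one more guarded iteration, up to j = 1):
  WP_0: (not (h = -10)) and h = 7 and (10/3)*d <= 3*h + 3*u + 3
  WP_1: (h = -10 -> (((v > 11 and u = 11) -> ((not (2*d = 3*j - 10)) and 2*d = 3*j + 7 and 9*j <= (8/3)*d + 3*u + 3)) and ((not (v > 11 and u = 11)) -> ((not (2*d = 3*j - 10)) and 2*d = 3*j + 7 and 9*j <= (8/3)*d + 3*u + 3)))) and ((not (h = -10)) -> (h = 7 and (10/3)*d <= 3*h + 3*u + 3))
So before the loop: (h = -10 -> (((v > 11 and u = 11) -> ((not (2*d = 3*j - 10)) and 2*d = 3*j + 7 and 9*j <= (8/3)*d + 3*u + 3)) and ((not (v > 11 and u = 11)) -> ((not (2*d = 3*j - 10)) and 2*d = 3*j + 7 and 9*j <= (8/3)*d + 3*u + 3)))) and ((not (h = -10)) -> (h = 7 and (10/3)*d <= 3*h + 3*u + 3))
Before u := j - 8: (h = -10 -> (((v > 11 and j = 19) -> ((not (2*d = 3*j - 10)) and 2*d = 3*j + 7 and 6*j <= (8/3)*d - 21)) and ((not (v > 11 and j = 19)) -> ((not (2*d = 3*j - 10)) and 2*d = 3*j + 7 and 6*j <= (8/3)*d - 21)))) and ((not (h = -10)) -> (h = 7 and (10/3)*d <= 3*h + 3*j - 21))
Answer: WP = (h = -10 -> (((v > 11 and j = 19) -> ((not (2*d = 3*j - 10)) and 2*d = 3*j + 7 and 6*j <= (8/3)*d - 21)) and ((not (v > 11 and j = 19)) -> ((not (2*d = 3*j - 10)) and 2*d = 3*j + 7 and 6*j <= (8/3)*d - 21)))) and ((not (h = -10)) -> (h = 7 and (10/3)*d <= 3*h + 3*j - 21))


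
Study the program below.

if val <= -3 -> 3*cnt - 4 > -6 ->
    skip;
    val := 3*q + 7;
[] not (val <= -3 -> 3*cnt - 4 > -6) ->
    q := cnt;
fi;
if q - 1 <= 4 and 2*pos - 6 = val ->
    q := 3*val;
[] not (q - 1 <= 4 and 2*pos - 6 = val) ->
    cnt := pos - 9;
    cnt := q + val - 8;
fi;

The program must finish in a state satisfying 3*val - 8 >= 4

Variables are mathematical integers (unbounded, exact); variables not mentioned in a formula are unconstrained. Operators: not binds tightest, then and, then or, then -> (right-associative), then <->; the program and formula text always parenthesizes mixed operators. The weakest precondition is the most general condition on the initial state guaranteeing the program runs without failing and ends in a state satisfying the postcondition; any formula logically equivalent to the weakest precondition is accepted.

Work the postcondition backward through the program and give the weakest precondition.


Working backward. After the program, the postcondition 3*val - 8 >= 4 must hold; in canonical form it is 3*val >= 12.
Then branch requires 3*val >= 12; else branch requires 3*val >= 12.
Before the if: ((q <= 5 and 2*pos = val + 6) -> 3*val >= 12) and ((not (q <= 5 and 2*pos = val + 6)) -> 3*val >= 12)
Then branch requires ((q <= 5 and 2*pos = 3*q + 13) -> 9*q >= -9) and ((not (q <= 5 and 2*pos = 3*q + 13)) -> 9*q >= -9); else branch requires ((cnt <= 5 and 2*pos = val + 6) -> 3*val >= 12) and ((not (cnt <= 5 and 2*pos = val + 6)) -> 3*val >= 12).
Before the if: ((val <= -3 -> 3*cnt > -2) -> (((q <= 5 and 2*pos = 3*q + 13) -> 9*q >= -9) and ((not (q <= 5 and 2*pos = 3*q + 13)) -> 9*q >= -9))) and ((not (val <= -3 -> 3*cnt > -2)) -> (((cnt <= 5 and 2*pos = val + 6) -> 3*val >= 12) and ((not (cnt <= 5 and 2*pos = val + 6)) -> 3*val >= 12)))
Answer: WP = ((val <= -3 -> 3*cnt > -2) -> (((q <= 5 and 2*pos = 3*q + 13) -> 9*q >= -9) and ((not (q <= 5 and 2*pos = 3*q + 13)) -> 9*q >= -9))) and ((not (val <= -3 -> 3*cnt > -2)) -> (((cnt <= 5 and 2*pos = val + 6) -> 3*val >= 12) and ((not (cnt <= 5 and 2*pos = val + 6)) -> 3*val >= 12)))


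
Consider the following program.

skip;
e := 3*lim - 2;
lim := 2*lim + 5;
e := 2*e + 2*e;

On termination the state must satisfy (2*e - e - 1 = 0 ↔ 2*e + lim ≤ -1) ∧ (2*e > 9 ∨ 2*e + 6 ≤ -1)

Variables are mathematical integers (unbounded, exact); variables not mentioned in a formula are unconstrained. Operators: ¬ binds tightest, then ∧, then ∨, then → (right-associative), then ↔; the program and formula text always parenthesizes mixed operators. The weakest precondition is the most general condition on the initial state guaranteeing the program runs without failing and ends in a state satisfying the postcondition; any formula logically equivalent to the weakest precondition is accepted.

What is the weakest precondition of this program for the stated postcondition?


Working backward. After the program, the postcondition (2*e - e - 1 = 0 ↔ 2*e + lim ≤ -1) ∧ (2*e > 9 ∨ 2*e + 6 ≤ -1) must hold; in canonical form it is (e = 1 ↔ 2*e + lim ≤ -1) ∧ (2*e > 9 ∨ 2*e ≤ -7).
Before e := 2*e + 2*e: (4*e = 1 ↔ 8*e + lim ≤ -1) ∧ (8*e > 9 ∨ 8*e ≤ -7)
Before lim := 2*lim + 5: (4*e = 1 ↔ 8*e + 2*lim ≤ -6) ∧ (8*e > 9 ∨ 8*e ≤ -7)
Before e := 3*lim - 2: (12*lim = 9 ↔ 26*lim ≤ 10) ∧ (24*lim > 25 ∨ 24*lim ≤ 9)
Before skip: (12*lim = 9 ↔ 26*lim ≤ 10) ∧ (24*lim > 25 ∨ 24*lim ≤ 9)
Answer: WP = (12*lim = 9 ↔ 26*lim ≤ 10) ∧ (24*lim > 25 ∨ 24*lim ≤ 9)


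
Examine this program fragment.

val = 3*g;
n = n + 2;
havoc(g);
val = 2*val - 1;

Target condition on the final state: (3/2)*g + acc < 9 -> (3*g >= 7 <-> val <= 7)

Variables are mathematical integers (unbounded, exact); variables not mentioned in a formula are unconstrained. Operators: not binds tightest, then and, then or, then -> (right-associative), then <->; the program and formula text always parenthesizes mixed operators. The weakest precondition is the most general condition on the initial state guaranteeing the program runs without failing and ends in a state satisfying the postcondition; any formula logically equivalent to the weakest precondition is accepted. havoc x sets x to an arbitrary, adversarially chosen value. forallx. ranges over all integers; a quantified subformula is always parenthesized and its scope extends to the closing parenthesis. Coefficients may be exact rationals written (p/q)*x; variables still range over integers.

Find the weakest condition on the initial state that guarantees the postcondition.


Working backward. After the program, the postcondition (3/2)*g + acc < 9 -> (3*g >= 7 <-> val <= 7) must hold; in canonical form it is acc + (3/2)*g < 9 -> (3*g >= 7 <-> val <= 7).
Before val := 2*val - 1: acc + (3/2)*g < 9 -> (3*g >= 7 <-> 2*val <= 8)
Before havoc g: forall g_1. (acc + (3/2)*g_1 < 9 -> (3*g_1 >= 7 <-> 2*val <= 8))
Before n := n + 2: forall g_1. (acc + (3/2)*g_1 < 9 -> (3*g_1 >= 7 <-> 2*val <= 8))
Before val := 3*g: forall g_1. (acc + (3/2)*g_1 < 9 -> (3*g_1 >= 7 <-> 6*g <= 8))
Answer: WP = forall g_1. (acc + (3/2)*g_1 < 9 -> (3*g_1 >= 7 <-> 6*g <= 8))


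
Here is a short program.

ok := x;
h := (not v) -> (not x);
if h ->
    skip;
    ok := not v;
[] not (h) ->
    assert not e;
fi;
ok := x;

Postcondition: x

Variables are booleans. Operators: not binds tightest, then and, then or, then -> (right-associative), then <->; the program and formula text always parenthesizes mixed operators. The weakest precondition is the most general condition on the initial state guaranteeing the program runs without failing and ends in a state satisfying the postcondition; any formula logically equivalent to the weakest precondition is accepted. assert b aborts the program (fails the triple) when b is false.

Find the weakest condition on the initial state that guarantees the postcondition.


Working backward. After the program, x must hold.
Before ok := x: x
Then branch requires x; else branch requires (not e) and x.
Before the if: (h -> x) and ((not h) -> ((not e) and x))
Before h := (not v) -> (not x): (((not v) -> (not x)) -> x) and ((not ((not v) -> (not x))) -> ((not e) and x))
Before ok := x: (((not v) -> (not x)) -> x) and ((not ((not v) -> (not x))) -> ((not e) and x))
Answer: WP = (((not v) -> (not x)) -> x) and ((not ((not v) -> (not x))) -> ((not e) and x))


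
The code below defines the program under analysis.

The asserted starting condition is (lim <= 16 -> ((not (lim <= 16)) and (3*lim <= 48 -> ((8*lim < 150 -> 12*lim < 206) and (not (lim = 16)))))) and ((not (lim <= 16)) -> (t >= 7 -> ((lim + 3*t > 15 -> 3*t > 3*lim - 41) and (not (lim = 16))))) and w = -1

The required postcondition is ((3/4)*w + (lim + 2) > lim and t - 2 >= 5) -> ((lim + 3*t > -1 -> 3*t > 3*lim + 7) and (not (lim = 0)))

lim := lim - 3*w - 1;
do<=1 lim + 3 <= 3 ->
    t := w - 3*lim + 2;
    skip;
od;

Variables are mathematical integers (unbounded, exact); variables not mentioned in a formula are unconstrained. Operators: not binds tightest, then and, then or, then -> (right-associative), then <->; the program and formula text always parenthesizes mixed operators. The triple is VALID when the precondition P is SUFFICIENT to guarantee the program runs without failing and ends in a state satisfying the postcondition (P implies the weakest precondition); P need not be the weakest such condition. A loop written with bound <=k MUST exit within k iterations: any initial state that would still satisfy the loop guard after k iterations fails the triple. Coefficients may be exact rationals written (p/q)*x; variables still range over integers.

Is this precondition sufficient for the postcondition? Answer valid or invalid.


Working backward. After the program, the postcondition ((3/4)*w + (lim + 2) > lim and t - 2 >= 5) -> ((lim + 3*t > -1 -> 3*t > 3*lim + 7) and (not (lim = 0))) must hold; in canonical form it is ((3/4)*w > -2 and t >= 7) -> ((lim + 3*t > -1 -> 3*t > 3*lim + 7) and (not (lim = 0))).
Before the loop (bound <=1), unroll the exhaustion recursion (WP_0 = exit-now case; WP_j = one more guarded iteration, up to j = 1):
  WP_0: (not (lim <= 0)) and (((3/4)*w > -2 and t >= 7) -> ((lim + 3*t > -1 -> 3*t > 3*lim + 7) and (not (lim = 0))))
  WP_1: (lim <= 0 -> ((not (lim <= 0)) and (((3/4)*w > -2 and w >= 3*lim + 5) -> ((3*w > 8*lim - 7 -> 3*w > 12*lim + 1) and (not (lim = 0)))))) and ((not (lim <= 0)) -> (((3/4)*w > -2 and t >= 7) -> ((lim + 3*t > -1 -> 3*t > 3*lim + 7) and (not (lim = 0)))))
So before the loop: (lim <= 0 -> ((not (lim <= 0)) and (((3/4)*w > -2 and w >= 3*lim + 5) -> ((3*w > 8*lim - 7 -> 3*w > 12*lim + 1) and (not (lim = 0)))))) and ((not (lim <= 0)) -> (((3/4)*w > -2 and t >= 7) -> ((lim + 3*t > -1 -> 3*t > 3*lim + 7) and (not (lim = 0)))))
Before lim := lim - 3*w - 1: (lim <= 3*w + 1 -> ((not (lim <= 3*w + 1)) and (((3/4)*w > -2 and 10*w >= 3*lim + 2) -> ((27*w > 8*lim - 15 -> 39*w > 12*lim - 11) and (not (lim = 3*w + 1)))))) and ((not (lim <= 3*w + 1)) -> (((3/4)*w > -2 and t >= 7) -> ((lim + 3*t > 3*w -> 3*t + 9*w > 3*lim + 4) and (not (lim = 3*w + 1)))))
The weakest precondition is (lim <= 3*w + 1 -> ((not (lim <= 3*w + 1)) and (((3/4)*w > -2 and 10*w >= 3*lim + 2) -> ((27*w > 8*lim - 15 -> 39*w > 12*lim - 11) and (not (lim = 3*w + 1)))))) and ((not (lim <= 3*w + 1)) -> (((3/4)*w > -2 and t >= 7) -> ((lim + 3*t > 3*w -> 3*t + 9*w > 3*lim + 4) and (not (lim = 3*w + 1))))).
Check whether (lim <= 16 -> ((not (lim <= 16)) and (3*lim <= 48 -> ((8*lim < 150 -> 12*lim < 206) and (not (lim = 16)))))) and ((not (lim <= 16)) -> (t >= 7 -> ((lim + 3*t > 15 -> 3*t > 3*lim - 41) and (not (lim = 16))))) and w = -1 implies it.
Countermodel: at the initial state lim = 17, t = 7, w = -1, the precondition holds but the weakest precondition fails.
Answer: invalid


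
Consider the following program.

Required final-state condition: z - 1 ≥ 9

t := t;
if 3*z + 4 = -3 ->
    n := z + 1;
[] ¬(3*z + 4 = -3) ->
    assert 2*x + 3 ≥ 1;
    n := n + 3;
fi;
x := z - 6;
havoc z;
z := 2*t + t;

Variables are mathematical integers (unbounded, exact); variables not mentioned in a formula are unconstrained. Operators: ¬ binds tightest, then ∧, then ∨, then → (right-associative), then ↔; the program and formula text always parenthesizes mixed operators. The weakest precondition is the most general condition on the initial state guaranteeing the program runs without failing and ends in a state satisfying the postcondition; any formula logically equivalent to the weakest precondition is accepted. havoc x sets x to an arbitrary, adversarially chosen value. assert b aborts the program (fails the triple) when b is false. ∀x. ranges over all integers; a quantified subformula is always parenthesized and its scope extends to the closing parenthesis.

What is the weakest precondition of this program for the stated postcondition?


Working backward. After the program, the postcondition z - 1 ≥ 9 must hold; in canonical form it is z ≥ 10.
Before z := 2*t + t: 3*t ≥ 10
Before havoc z: 3*t ≥ 10
Before x := z - 6: 3*t ≥ 10
Then branch requires 3*t ≥ 10; else branch requires 2*x ≥ -2 ∧ 3*t ≥ 10.
Before the if: (3*z = -7 → 3*t ≥ 10) ∧ ((¬(3*z = -7)) → (2*x ≥ -2 ∧ 3*t ≥ 10))
Before t := t: (3*z = -7 → 3*t ≥ 10) ∧ ((¬(3*z = -7)) → (2*x ≥ -2 ∧ 3*t ≥ 10))
Answer: WP = (3*z = -7 → 3*t ≥ 10) ∧ ((¬(3*z = -7)) → (2*x ≥ -2 ∧ 3*t ≥ 10))


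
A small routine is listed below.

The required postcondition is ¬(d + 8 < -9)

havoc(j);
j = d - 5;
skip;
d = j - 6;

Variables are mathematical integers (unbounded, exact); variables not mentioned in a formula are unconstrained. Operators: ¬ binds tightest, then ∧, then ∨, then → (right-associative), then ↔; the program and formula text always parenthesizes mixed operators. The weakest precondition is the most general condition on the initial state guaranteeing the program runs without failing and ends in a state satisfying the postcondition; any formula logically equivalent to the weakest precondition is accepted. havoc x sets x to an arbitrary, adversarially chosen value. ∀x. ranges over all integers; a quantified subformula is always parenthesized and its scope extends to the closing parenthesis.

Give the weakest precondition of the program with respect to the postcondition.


Working backward. After the program, the postcondition ¬(d + 8 < -9) must hold; in canonical form it is ¬(d < -17).
Before d := j - 6: ¬(j < -11)
Before skip: ¬(j < -11)
Before j := d - 5: ¬(d < -6)
Before havoc j: ¬(d < -6)
Answer: WP = ¬(d < -6)


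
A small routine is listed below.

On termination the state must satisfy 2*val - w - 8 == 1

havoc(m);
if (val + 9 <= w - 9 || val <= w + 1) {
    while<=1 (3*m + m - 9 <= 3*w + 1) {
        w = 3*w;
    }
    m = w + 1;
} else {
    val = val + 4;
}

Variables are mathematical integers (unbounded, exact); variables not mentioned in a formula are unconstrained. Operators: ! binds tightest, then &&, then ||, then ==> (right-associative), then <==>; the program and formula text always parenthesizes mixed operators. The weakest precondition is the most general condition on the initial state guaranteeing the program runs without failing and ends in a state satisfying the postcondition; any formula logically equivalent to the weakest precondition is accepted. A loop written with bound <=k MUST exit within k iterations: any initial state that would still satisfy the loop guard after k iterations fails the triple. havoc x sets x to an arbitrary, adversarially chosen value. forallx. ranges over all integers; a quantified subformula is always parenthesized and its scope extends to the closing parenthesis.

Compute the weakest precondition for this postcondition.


Working backward. After the program, the postcondition 2*val - w - 8 == 1 must hold; in canonical form it is 2*val == w + 9.
Then branch requires (4*m <= 3*w + 10 ==> ((!(4*m <= 9*w + 10)) && 2*val == 3*w + 9)) && ((!(4*m <= 3*w + 10)) ==> 2*val == w + 9); else branch requires 2*val == w + 1.
Before the if: ((val <= w - 18 || val <= w + 1) ==> ((4*m <= 3*w + 10 ==> ((!(4*m <= 9*w + 10)) && 2*val == 3*w + 9)) && ((!(4*m <= 3*w + 10)) ==> 2*val == w + 9))) && ((!(val <= w - 18 || val <= w + 1)) ==> 2*val == w + 1)
Before havoc m: forall m_1. (((val <= w - 18 || val <= w + 1) ==> ((4*m_1 <= 3*w + 10 ==> ((!(4*m_1 <= 9*w + 10)) && 2*val == 3*w + 9)) && ((!(4*m_1 <= 3*w + 10)) ==> 2*val == w + 9))) && ((!(val <= w - 18 || val <= w + 1)) ==> 2*val == w + 1))
Answer: WP = forall m_1. (((val <= w - 18 || val <= w + 1) ==> ((4*m_1 <= 3*w + 10 ==> ((!(4*m_1 <= 9*w + 10)) && 2*val == 3*w + 9)) && ((!(4*m_1 <= 3*w + 10)) ==> 2*val == w + 9))) && ((!(val <= w - 18 || val <= w + 1)) ==> 2*val == w + 1))


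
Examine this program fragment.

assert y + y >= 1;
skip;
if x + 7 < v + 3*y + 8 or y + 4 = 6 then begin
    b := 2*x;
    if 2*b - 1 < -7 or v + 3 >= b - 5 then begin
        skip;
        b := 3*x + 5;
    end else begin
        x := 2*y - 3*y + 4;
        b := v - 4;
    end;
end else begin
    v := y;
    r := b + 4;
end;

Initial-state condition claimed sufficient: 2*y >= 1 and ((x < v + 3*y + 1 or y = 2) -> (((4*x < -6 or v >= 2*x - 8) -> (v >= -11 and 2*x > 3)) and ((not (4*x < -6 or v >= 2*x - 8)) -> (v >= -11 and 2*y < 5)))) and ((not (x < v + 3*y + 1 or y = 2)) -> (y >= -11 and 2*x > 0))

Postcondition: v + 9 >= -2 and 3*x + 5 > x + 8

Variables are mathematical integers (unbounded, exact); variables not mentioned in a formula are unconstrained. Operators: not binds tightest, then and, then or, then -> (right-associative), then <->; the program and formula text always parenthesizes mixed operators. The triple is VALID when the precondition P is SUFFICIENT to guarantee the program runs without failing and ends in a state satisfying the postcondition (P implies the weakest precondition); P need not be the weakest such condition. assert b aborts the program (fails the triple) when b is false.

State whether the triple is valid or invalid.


Working backward. After the program, the postcondition v + 9 >= -2 and 3*x + 5 > x + 8 must hold; in canonical form it is v >= -11 and 2*x > 3.
Then branch requires ((4*x < -6 or v >= 2*x - 8) -> (v >= -11 and 2*x > 3)) and ((not (4*x < -6 or v >= 2*x - 8)) -> (v >= -11 and 2*y < 5)); else branch requires y >= -11 and 2*x > 3.
Before the if: ((x < v + 3*y + 1 or y = 2) -> (((4*x < -6 or v >= 2*x - 8) -> (v >= -11 and 2*x > 3)) and ((not (4*x < -6 or v >= 2*x - 8)) -> (v >= -11 and 2*y < 5)))) and ((not (x < v + 3*y + 1 or y = 2)) -> (y >= -11 and 2*x > 3))
Before skip: ((x < v + 3*y + 1 or y = 2) -> (((4*x < -6 or v >= 2*x - 8) -> (v >= -11 and 2*x > 3)) and ((not (4*x < -6 or v >= 2*x - 8)) -> (v >= -11 and 2*y < 5)))) and ((not (x < v + 3*y + 1 or y = 2)) -> (y >= -11 and 2*x > 3))
Before assert y + y >= 1: 2*y >= 1 and ((x < v + 3*y + 1 or y = 2) -> (((4*x < -6 or v >= 2*x - 8) -> (v >= -11 and 2*x > 3)) and ((not (4*x < -6 or v >= 2*x - 8)) -> (v >= -11 and 2*y < 5)))) and ((not (x < v + 3*y + 1 or y = 2)) -> (y >= -11 and 2*x > 3))
The weakest precondition is 2*y >= 1 and ((x < v + 3*y + 1 or y = 2) -> (((4*x < -6 or v >= 2*x - 8) -> (v >= -11 and 2*x > 3)) and ((not (4*x < -6 or v >= 2*x - 8)) -> (v >= -11 and 2*y < 5)))) and ((not (x < v + 3*y + 1 or y = 2)) -> (y >= -11 and 2*x > 3)).
Check whether 2*y >= 1 and ((x < v + 3*y + 1 or y = 2) -> (((4*x < -6 or v >= 2*x - 8) -> (v >= -11 and 2*x > 3)) and ((not (4*x < -6 or v >= 2*x - 8)) -> (v >= -11 and 2*y < 5)))) and ((not (x < v + 3*y + 1 or y = 2)) -> (y >= -11 and 2*x > 0)) implies it.
Countermodel: at the initial state v = -3, x = 1, y = 1, the precondition holds but the weakest precondition fails.
Answer: invalid


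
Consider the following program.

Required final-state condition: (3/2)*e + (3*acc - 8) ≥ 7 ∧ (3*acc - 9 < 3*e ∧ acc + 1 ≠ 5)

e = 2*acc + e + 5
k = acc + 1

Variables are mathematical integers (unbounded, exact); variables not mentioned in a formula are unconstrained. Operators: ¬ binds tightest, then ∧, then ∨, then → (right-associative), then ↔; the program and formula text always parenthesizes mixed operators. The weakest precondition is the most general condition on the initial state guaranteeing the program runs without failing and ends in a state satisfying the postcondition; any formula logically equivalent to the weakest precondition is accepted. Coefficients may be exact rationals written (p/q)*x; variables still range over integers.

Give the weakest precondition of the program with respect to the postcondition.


Working backward. After the program, the postcondition (3/2)*e + (3*acc - 8) ≥ 7 ∧ (3*acc - 9 < 3*e ∧ acc + 1 ≠ 5) must hold; in canonical form it is 3*acc + (3/2)*e ≥ 15 ∧ 3*acc < 3*e + 9 ∧ acc ≠ 4.
Before k := acc + 1: 3*acc + (3/2)*e ≥ 15 ∧ 3*acc < 3*e + 9 ∧ acc ≠ 4
Before e := 2*acc + e + 5: 6*acc + (3/2)*e ≥ 15/2 ∧ 3*acc + 3*e > -24 ∧ acc ≠ 4
Answer: WP = 6*acc + (3/2)*e ≥ 15/2 ∧ 3*acc + 3*e > -24 ∧ acc ≠ 4


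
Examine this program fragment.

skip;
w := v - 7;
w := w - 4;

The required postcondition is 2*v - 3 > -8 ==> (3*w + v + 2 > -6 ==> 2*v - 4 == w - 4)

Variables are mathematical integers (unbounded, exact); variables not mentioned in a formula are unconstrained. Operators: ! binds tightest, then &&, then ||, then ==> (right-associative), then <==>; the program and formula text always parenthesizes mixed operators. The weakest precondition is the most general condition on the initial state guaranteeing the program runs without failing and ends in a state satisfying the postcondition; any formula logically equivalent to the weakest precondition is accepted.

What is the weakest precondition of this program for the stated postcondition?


Working backward. After the program, the postcondition 2*v - 3 > -8 ==> (3*w + v + 2 > -6 ==> 2*v - 4 == w - 4) must hold; in canonical form it is 2*v > -5 ==> (v + 3*w > -8 ==> 2*v == w).
Before w := w - 4: 2*v > -5 ==> (v + 3*w > 4 ==> 2*v == w - 4)
Before w := v - 7: 2*v > -5 ==> (4*v > 25 ==> v == -11)
Before skip: 2*v > -5 ==> (4*v > 25 ==> v == -11)
Answer: WP = 2*v > -5 ==> (4*v > 25 ==> v == -11)


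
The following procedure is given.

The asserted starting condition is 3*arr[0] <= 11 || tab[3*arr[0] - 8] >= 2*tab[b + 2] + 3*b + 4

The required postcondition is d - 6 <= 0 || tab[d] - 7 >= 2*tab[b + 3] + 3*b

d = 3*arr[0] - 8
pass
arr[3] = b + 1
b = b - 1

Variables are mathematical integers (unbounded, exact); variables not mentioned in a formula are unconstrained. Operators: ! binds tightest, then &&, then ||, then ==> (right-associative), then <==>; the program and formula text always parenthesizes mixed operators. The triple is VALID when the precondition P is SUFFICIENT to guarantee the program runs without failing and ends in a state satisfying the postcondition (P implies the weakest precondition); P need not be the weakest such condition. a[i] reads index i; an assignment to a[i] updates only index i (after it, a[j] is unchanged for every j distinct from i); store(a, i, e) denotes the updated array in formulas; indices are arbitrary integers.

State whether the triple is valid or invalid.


Working backward. After the program, the postcondition d - 6 <= 0 || tab[d] - 7 >= 2*tab[b + 3] + 3*b must hold; in canonical form it is d <= 6 || tab[d] >= 2*tab[b + 3] + 3*b + 7.
Before b := b - 1: d <= 6 || tab[d] >= 2*tab[b + 2] + 3*b + 4
Before arr[3] := b + 1: d <= 6 || tab[d] >= 2*tab[b + 2] + 3*b + 4
Before skip: d <= 6 || tab[d] >= 2*tab[b + 2] + 3*b + 4
Before d := 3*arr[0] - 8: 3*arr[0] <= 14 || tab[3*arr[0] - 8] >= 2*tab[b + 2] + 3*b + 4
The weakest precondition is 3*arr[0] <= 14 || tab[3*arr[0] - 8] >= 2*tab[b + 2] + 3*b + 4.
Check whether 3*arr[0] <= 11 || tab[3*arr[0] - 8] >= 2*tab[b + 2] + 3*b + 4 implies it.
Every state satisfying the precondition satisfies the weakest precondition: the implication holds.
Answer: valid


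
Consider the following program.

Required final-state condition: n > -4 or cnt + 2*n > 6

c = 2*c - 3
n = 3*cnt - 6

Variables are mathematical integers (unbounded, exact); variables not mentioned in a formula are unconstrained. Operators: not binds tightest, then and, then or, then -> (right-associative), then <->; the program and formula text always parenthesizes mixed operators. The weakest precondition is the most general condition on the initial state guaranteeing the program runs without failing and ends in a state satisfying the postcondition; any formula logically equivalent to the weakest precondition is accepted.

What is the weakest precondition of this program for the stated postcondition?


Working backward. After the program, n > -4 or cnt + 2*n > 6 must hold.
Before n := 3*cnt - 6: 3*cnt > 2 or 7*cnt > 18
Before c := 2*c - 3: 3*cnt > 2 or 7*cnt > 18
Answer: WP = 3*cnt > 2 or 7*cnt > 18


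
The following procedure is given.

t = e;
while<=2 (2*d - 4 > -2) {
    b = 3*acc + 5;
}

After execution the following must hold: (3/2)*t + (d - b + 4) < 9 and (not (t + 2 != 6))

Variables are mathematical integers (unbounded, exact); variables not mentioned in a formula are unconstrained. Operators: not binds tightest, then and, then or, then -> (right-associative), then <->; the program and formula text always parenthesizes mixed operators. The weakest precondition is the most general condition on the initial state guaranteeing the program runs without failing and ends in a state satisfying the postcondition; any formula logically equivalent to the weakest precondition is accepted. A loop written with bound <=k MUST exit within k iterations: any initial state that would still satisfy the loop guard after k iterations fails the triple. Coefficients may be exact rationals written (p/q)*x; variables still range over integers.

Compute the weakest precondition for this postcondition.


Working backward. After the program, the postcondition (3/2)*t + (d - b + 4) < 9 and (not (t + 2 != 6)) must hold; in canonical form it is d + (3/2)*t < b + 5 and (not (t != 4)).
Before the loop (bound <=2), unroll the exhaustion recursion (WP_0 = exit-now case; WP_j = one more guarded iteration, up to j = 2):
  WP_0: (not (2*d > 2)) and d + (3/2)*t < b + 5 and (not (t != 4))
  WP_1: (2*d > 2 -> ((not (2*d > 2)) and d + (3/2)*t < 3*acc + 10 and (not (t != 4)))) and ((not (2*d > 2)) -> (d + (3/2)*t < b + 5 and (not (t != 4))))
  WP_2: (2*d > 2 -> ((2*d > 2 -> ((not (2*d > 2)) and d + (3/2)*t < 3*acc + 10 and (not (t != 4)))) and ((not (2*d > 2)) -> (d + (3/2)*t < 3*acc + 10 and (not (t != 4)))))) and ((not (2*d > 2)) -> (d + (3/2)*t < b + 5 and (not (t != 4))))
So before the loop: (2*d > 2 -> ((2*d > 2 -> ((not (2*d > 2)) and d + (3/2)*t < 3*acc + 10 and (not (t != 4)))) and ((not (2*d > 2)) -> (d + (3/2)*t < 3*acc + 10 and (not (t != 4)))))) and ((not (2*d > 2)) -> (d + (3/2)*t < b + 5 and (not (t != 4))))
Before t := e: (2*d > 2 -> ((2*d > 2 -> ((not (2*d > 2)) and d + (3/2)*e < 3*acc + 10 and (not (e != 4)))) and ((not (2*d > 2)) -> (d + (3/2)*e < 3*acc + 10 and (not (e != 4)))))) and ((not (2*d > 2)) -> (d + (3/2)*e < b + 5 and (not (e != 4))))
Answer: WP = (2*d > 2 -> ((2*d > 2 -> ((not (2*d > 2)) and d + (3/2)*e < 3*acc + 10 and (not (e != 4)))) and ((not (2*d > 2)) -> (d + (3/2)*e < 3*acc + 10 and (not (e != 4)))))) and ((not (2*d > 2)) -> (d + (3/2)*e < b + 5 and (not (e != 4))))


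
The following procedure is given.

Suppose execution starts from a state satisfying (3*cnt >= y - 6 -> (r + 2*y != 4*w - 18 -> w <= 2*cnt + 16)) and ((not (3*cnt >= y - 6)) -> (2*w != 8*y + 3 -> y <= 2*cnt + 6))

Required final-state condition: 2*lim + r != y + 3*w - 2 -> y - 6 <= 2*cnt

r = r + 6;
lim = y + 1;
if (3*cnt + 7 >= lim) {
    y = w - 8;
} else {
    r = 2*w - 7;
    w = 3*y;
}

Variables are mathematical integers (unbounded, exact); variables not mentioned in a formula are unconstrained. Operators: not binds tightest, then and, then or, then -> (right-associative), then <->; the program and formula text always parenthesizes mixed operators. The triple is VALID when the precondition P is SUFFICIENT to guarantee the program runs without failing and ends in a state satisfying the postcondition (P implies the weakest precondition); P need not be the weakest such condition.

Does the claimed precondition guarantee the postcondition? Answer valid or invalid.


Working backward. After the program, the postcondition 2*lim + r != y + 3*w - 2 -> y - 6 <= 2*cnt must hold; in canonical form it is 2*lim + r != 3*w + y - 2 -> y <= 2*cnt + 6.
Then branch requires 2*lim + r != 4*w - 10 -> w <= 2*cnt + 14; else branch requires 2*lim + 2*w != 10*y + 5 -> y <= 2*cnt + 6.
Before the if: (3*cnt >= lim - 7 -> (2*lim + r != 4*w - 10 -> w <= 2*cnt + 14)) and ((not (3*cnt >= lim - 7)) -> (2*lim + 2*w != 10*y + 5 -> y <= 2*cnt + 6))
Before lim := y + 1: (3*cnt >= y - 6 -> (r + 2*y != 4*w - 12 -> w <= 2*cnt + 14)) and ((not (3*cnt >= y - 6)) -> (2*w != 8*y + 3 -> y <= 2*cnt + 6))
Before r := r + 6: (3*cnt >= y - 6 -> (r + 2*y != 4*w - 18 -> w <= 2*cnt + 14)) and ((not (3*cnt >= y - 6)) -> (2*w != 8*y + 3 -> y <= 2*cnt + 6))
The weakest precondition is (3*cnt >= y - 6 -> (r + 2*y != 4*w - 18 -> w <= 2*cnt + 14)) and ((not (3*cnt >= y - 6)) -> (2*w != 8*y + 3 -> y <= 2*cnt + 6)).
Check whether (3*cnt >= y - 6 -> (r + 2*y != 4*w - 18 -> w <= 2*cnt + 16)) and ((not (3*cnt >= y - 6)) -> (2*w != 8*y + 3 -> y <= 2*cnt + 6)) implies it.
Countermodel: at the initial state cnt = -7, r = 17, w = 1, y = -15, the precondition holds but the weakest precondition fails.
Answer: invalid
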